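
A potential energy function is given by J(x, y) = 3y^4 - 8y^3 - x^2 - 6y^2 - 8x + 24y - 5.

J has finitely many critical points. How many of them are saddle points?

2

J separates as a function of x plus a function of y, so ∇J=0 decouples.
∂J/∂x = -2(x + 4) = 0 at x ∈ {-4}; ∂J/∂y = 12(y - 2)(y - 1)(y + 1) = 0 at y ∈ {-1, 1, 2}.
The Hessian is diagonal: diag(J_xx, J_yy). Second derivatives: J_xx(-4)=-2; J_yy(-1)=72, J_yy(1)=-24, J_yy(2)=36.
Saddle points occur where the two diagonal entries have opposite signs: (-4, -1), (-4, 2). Count: 2.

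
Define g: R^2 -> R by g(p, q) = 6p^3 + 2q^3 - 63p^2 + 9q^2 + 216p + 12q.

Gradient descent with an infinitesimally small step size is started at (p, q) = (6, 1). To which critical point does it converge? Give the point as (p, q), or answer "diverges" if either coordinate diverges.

(4, -1)

g is separable, so gradient descent decouples: p follows -∂g/∂p, q follows -∂g/∂q.
∂g/∂p = 18(p - 4)(p - 3); at p=6 this is 108, so p decreases.
∂g/∂q = 6(q + 1)(q + 2); at q=1 this is 36, so q decreases.
p converges to its nearest critical value 4 (a local min of the p-part); q converges to -1. The iterate converges to (4, -1).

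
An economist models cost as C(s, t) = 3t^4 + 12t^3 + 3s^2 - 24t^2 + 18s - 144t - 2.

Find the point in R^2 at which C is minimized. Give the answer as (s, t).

(-3, 2)

C(s,t) separates as P(s) + Q(t) − 2, so its minimum is min P + min Q − 2.
P'(s) = 6s + 18 vanishes at s ∈ {-3}; Q'(t) = 12(t - 2)(t + 2)(t + 3) vanishes at t ∈ {-3, -2, 2}.
Local minima of P (where P''>0): P(-3)=-27. Local minima of Q: Q(-3)=135, Q(2)=-240.
So the global minimum of C is P(-3) + Q(2) − 2 = -27 − 240 − 2 = -269, attained at (-3, 2).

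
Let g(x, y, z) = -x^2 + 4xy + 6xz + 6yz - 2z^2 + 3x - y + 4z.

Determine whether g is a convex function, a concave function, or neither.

g is quadratic, so its Hessian is the constant matrix H = [[-2, 4, 6], [4, 0, 6], [6, 6, -4]].
Leading principal minors: -2, -16, 424.
Neither pattern holds ⇒ H is indefinite ⇒ neither convex nor concave.

neither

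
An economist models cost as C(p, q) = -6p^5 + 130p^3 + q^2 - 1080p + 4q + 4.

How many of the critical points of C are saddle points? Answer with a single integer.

C separates as a function of p plus a function of q, so ∇C=0 decouples.
∂C/∂p = -30(p - 3)(p - 2)(p + 2)(p + 3) = 0 at p ∈ {-3, -2, 2, 3}; ∂C/∂q = 2(q + 2) = 0 at q ∈ {-2}.
The Hessian is diagonal: diag(C_pp, C_qq). Second derivatives: C_pp(-3)=900, C_pp(-2)=-600, C_pp(2)=600, C_pp(3)=-900; C_qq(-2)=2.
Saddle points occur where the two diagonal entries have opposite signs: (-2, -2), (3, -2). Count: 2.

2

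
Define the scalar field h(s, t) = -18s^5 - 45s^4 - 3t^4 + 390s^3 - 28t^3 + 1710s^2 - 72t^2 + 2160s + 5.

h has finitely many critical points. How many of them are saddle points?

h separates as a function of s plus a function of t, so ∇h=0 decouples.
∂h/∂s = -90(s - 4)(s + 1)(s + 2)(s + 3) = 0 at s ∈ {-3, -2, -1, 4}; ∂h/∂t = -12t(t + 3)(t + 4) = 0 at t ∈ {-4, -3, 0}.
The Hessian is diagonal: diag(h_ss, h_tt). Second derivatives: h_ss(-3)=1260, h_ss(-2)=-540, h_ss(-1)=900, h_ss(4)=-18900; h_tt(-4)=-48, h_tt(-3)=36, h_tt(0)=-144.
Saddle points occur where the two diagonal entries have opposite signs: (-3, -4), (-3, 0), (-2, -3), (-1, -4), (-1, 0), (4, -3). Count: 6.

6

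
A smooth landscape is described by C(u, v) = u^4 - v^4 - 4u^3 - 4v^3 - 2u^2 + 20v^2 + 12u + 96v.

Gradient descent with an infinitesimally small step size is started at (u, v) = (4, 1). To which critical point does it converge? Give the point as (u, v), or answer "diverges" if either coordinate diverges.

C is separable, so gradient descent decouples: u follows -∂C/∂u, v follows -∂C/∂v.
∂C/∂u = 4(u - 3)(u - 1)(u + 1); at u=4 this is 60, so u decreases.
∂C/∂v = -4(v - 3)(v + 2)(v + 4); at v=1 this is 120, so v decreases.
u converges to its nearest critical value 3 (a local min of the u-part); v converges to -2. The iterate converges to (3, -2).

(3, -2)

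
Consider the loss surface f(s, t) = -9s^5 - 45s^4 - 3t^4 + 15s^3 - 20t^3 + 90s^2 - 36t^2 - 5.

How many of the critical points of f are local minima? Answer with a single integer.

f separates as a function of s plus a function of t, so ∇f=0 decouples.
∂f/∂s = -45s(s - 1)(s + 1)(s + 4) = 0 at s ∈ {-4, -1, 0, 1}; ∂f/∂t = -12t(t + 2)(t + 3) = 0 at t ∈ {-3, -2, 0}.
The Hessian is diagonal: diag(f_ss, f_tt). Second derivatives: f_ss(-4)=2700, f_ss(-1)=-270, f_ss(0)=180, f_ss(1)=-450; f_tt(-3)=-36, f_tt(-2)=24, f_tt(0)=-72.
Local minima occur where both diagonal entries positive: (-4, -2), (0, -2). Count: 2.

2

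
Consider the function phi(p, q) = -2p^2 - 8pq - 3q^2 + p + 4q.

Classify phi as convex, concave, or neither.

neither

phi is quadratic, so its Hessian is the constant matrix H = [[-4, -8], [-8, -6]].
det(H) = -40, tr(H) = -10.
det(H) < 0, so H is indefinite: neither convex nor concave.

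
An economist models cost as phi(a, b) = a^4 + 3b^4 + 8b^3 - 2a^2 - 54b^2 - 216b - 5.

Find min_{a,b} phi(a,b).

phi(a,b) separates as P(a) + Q(b) − 5, so its minimum is min P + min Q − 5.
P'(a) = 4a(a - 1)(a + 1) vanishes at a ∈ {-1, 0, 1}; Q'(b) = 12(b - 3)(b + 2)(b + 3) vanishes at b ∈ {-3, -2, 3}.
Local minima of P (where P''>0): P(-1)=-1, P(1)=-1. Local minima of Q: Q(-3)=189, Q(3)=-675.
So the global minimum of phi is P(-1) + Q(3) − 5 = -1 − 675 − 5 = -681, attained at (-1, 3).

-681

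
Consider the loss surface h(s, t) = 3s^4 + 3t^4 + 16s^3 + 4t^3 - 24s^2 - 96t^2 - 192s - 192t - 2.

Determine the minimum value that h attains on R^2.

-1586

h(s,t) separates as P(s) + Q(t) − 2, so its minimum is min P + min Q − 2.
P'(s) = 12(s - 2)(s + 2)(s + 4) vanishes at s ∈ {-4, -2, 2}; Q'(t) = 12(t - 4)(t + 1)(t + 4) vanishes at t ∈ {-4, -1, 4}.
Local minima of P (where P''>0): P(-4)=128, P(2)=-304. Local minima of Q: Q(-4)=-256, Q(4)=-1280.
So the global minimum of h is P(2) + Q(4) − 2 = -304 − 1280 − 2 = -1586, attained at (2, 4).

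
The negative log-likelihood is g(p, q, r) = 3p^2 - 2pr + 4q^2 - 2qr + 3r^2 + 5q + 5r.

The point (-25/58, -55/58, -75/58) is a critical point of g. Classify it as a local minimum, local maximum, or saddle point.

The Hessian is constant: H = [[6, 0, -2], [0, 8, -2], [-2, -2, 6]].
Leading principal minors: Δ₁ = 6, Δ₂ = 48, Δ₃ = 232.
All leading minors are positive, so H is positive definite: a local minimum.

local minimum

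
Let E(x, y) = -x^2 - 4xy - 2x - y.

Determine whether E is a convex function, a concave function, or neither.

neither

E is quadratic, so its Hessian is the constant matrix H = [[-2, -4], [-4, 0]].
det(H) = -16, tr(H) = -2.
det(H) < 0, so H is indefinite: neither convex nor concave.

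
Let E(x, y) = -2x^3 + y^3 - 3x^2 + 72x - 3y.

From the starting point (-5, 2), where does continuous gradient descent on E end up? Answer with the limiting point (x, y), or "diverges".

(-4, 1)

E is separable, so gradient descent decouples: x follows -∂E/∂x, y follows -∂E/∂y.
∂E/∂x = -6(x - 3)(x + 4); at x=-5 this is -48, so x increases.
∂E/∂y = 3(y - 1)(y + 1); at y=2 this is 9, so y decreases.
x converges to its nearest critical value -4 (a local min of the x-part); y converges to 1. The iterate converges to (-4, 1).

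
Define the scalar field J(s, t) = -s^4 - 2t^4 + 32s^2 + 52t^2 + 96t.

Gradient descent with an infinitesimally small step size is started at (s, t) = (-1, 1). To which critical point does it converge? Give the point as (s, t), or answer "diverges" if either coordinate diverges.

J is separable, so gradient descent decouples: s follows -∂J/∂s, t follows -∂J/∂t.
∂J/∂s = -4s(s - 4)(s + 4); at s=-1 this is -60, so s increases.
∂J/∂t = -8(t - 4)(t + 1)(t + 3); at t=1 this is 192, so t decreases.
s converges to its nearest critical value 0 (a local min of the s-part); t converges to -1. The iterate converges to (0, -1).

(0, -1)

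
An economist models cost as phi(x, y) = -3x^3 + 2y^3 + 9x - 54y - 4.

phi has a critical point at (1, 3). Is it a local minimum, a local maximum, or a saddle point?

saddle point

The mixed partial ∂²phi/∂x∂y is 0, so the Hessian at any point is diag(phi_xx, phi_yy) = diag(-18x, 12y).
At (1, 3): H = diag(-18, 36).
The eigenvalues have opposite signs, so H is indefinite: a saddle point.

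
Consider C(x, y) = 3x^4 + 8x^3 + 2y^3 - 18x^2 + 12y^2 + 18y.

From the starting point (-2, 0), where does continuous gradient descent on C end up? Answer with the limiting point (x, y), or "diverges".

C is separable, so gradient descent decouples: x follows -∂C/∂x, y follows -∂C/∂y.
∂C/∂x = 12x(x - 1)(x + 3); at x=-2 this is 72, so x decreases.
∂C/∂y = 6(y + 1)(y + 3); at y=0 this is 18, so y decreases.
x converges to its nearest critical value -3 (a local min of the x-part); y converges to -1. The iterate converges to (-3, -1).

(-3, -1)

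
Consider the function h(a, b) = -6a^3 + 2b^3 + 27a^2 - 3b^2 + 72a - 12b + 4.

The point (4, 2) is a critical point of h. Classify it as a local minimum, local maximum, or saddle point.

saddle point

The mixed partial ∂²h/∂a∂b is 0, so the Hessian at any point is diag(h_aa, h_bb) = diag(18(-2a + 3), 6(2b - 1)).
At (4, 2): H = diag(-90, 18).
The eigenvalues have opposite signs, so H is indefinite: a saddle point.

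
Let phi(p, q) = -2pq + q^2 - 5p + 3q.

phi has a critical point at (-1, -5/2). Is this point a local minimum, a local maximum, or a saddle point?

saddle point

The Hessian of phi is constant: H = [[0, -2], [-2, 2]].
det(H) = 0·2 − (-2)² = -4.
Since det(H) < 0, H is indefinite and the critical point is a saddle point.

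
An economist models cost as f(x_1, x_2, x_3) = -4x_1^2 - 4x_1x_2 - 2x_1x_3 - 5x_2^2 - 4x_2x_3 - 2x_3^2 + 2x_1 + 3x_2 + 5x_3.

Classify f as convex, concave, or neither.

f is quadratic, so its Hessian is the constant matrix H = [[-8, -4, -2], [-4, -10, -4], [-2, -4, -4]].
Leading principal minors: -8, 64, -152.
Signs alternate −, +, − ⇒ H ≺ 0 ⇒ concave.

concave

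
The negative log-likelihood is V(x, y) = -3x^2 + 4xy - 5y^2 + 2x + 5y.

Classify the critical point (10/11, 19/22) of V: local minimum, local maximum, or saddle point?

The Hessian of V is constant: H = [[-6, 4], [4, -10]].
det(H) = (-6)·(-10) − 4² = 44.
det(H) > 0 and tr(H) = -16 < 0, so H is negative definite and the point is a local maximum.

local maximum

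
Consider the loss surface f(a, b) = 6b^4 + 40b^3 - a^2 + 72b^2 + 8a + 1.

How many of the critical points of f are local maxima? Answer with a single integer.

f separates as a function of a plus a function of b, so ∇f=0 decouples.
∂f/∂a = -2(a - 4) = 0 at a ∈ {4}; ∂f/∂b = 24b(b + 2)(b + 3) = 0 at b ∈ {-3, -2, 0}.
The Hessian is diagonal: diag(f_aa, f_bb). Second derivatives: f_aa(4)=-2; f_bb(-3)=72, f_bb(-2)=-48, f_bb(0)=144.
Local maxima occur where both diagonal entries negative: (4, -2). Count: 1.

1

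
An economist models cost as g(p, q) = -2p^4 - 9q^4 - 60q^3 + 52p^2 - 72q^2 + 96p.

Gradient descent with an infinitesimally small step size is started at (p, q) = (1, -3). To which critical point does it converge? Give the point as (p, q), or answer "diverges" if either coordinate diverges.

(-1, -1)

g is separable, so gradient descent decouples: p follows -∂g/∂p, q follows -∂g/∂q.
∂g/∂p = -8(p - 4)(p + 1)(p + 3); at p=1 this is 192, so p decreases.
∂g/∂q = -36q(q + 1)(q + 4); at q=-3 this is -216, so q increases.
p converges to its nearest critical value -1 (a local min of the p-part); q converges to -1. The iterate converges to (-1, -1).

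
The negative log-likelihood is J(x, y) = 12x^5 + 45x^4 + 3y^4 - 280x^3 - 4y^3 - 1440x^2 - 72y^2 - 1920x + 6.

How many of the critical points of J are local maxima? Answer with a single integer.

J separates as a function of x plus a function of y, so ∇J=0 decouples.
∂J/∂x = 60(x - 4)(x + 1)(x + 2)(x + 4) = 0 at x ∈ {-4, -2, -1, 4}; ∂J/∂y = 12y(y - 4)(y + 3) = 0 at y ∈ {-3, 0, 4}.
The Hessian is diagonal: diag(J_xx, J_yy). Second derivatives: J_xx(-4)=-2880, J_xx(-2)=720, J_xx(-1)=-900, J_xx(4)=14400; J_yy(-3)=252, J_yy(0)=-144, J_yy(4)=336.
Local maxima occur where both diagonal entries negative: (-4, 0), (-1, 0). Count: 2.

2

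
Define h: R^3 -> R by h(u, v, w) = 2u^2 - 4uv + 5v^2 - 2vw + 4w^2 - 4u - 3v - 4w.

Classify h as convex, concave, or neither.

h is quadratic, so its Hessian is the constant matrix H = [[4, -4, 0], [-4, 10, -2], [0, -2, 8]].
Leading principal minors: 4, 24, 176.
All positive ⇒ H ≻ 0 ⇒ convex.

convex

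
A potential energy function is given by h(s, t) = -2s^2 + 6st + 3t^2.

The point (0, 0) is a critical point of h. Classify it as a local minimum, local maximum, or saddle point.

The Hessian of h is constant: H = [[-4, 6], [6, 6]].
det(H) = (-4)·6 − 6² = -60.
Since det(H) < 0, H is indefinite and the critical point is a saddle point.

saddle point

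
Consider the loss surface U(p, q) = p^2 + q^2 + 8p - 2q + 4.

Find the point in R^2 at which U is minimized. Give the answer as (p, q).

U(p,q) separates as A(p) + B(q) + 4, so its minimum is min A + min B + 4.
A'(p) = 2p + 8 vanishes at p ∈ {-4}; B'(q) = 2q - 2 vanishes at q ∈ {1}.
Local minima of A (where A''>0): A(-4)=-16. Local minima of B: B(1)=-1.
So the global minimum of U is A(-4) + B(1) + 4 = -16 − 1 + 4 = -13, attained at (-4, 1).

(-4, 1)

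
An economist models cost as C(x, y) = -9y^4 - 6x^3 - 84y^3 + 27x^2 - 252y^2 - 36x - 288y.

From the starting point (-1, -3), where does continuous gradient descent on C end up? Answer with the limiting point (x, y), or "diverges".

C is separable, so gradient descent decouples: x follows -∂C/∂x, y follows -∂C/∂y.
∂C/∂x = -18(x - 2)(x - 1); at x=-1 this is -108, so x increases.
∂C/∂y = -36(y + 1)(y + 2)(y + 4); at y=-3 this is -72, so y increases.
x converges to its nearest critical value 1 (a local min of the x-part); y converges to -2. The iterate converges to (1, -2).

(1, -2)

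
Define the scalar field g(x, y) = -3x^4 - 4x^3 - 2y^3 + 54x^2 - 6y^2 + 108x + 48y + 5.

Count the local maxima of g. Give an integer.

2

g separates as a function of x plus a function of y, so ∇g=0 decouples.
∂g/∂x = -12(x - 3)(x + 1)(x + 3) = 0 at x ∈ {-3, -1, 3}; ∂g/∂y = -6(y - 2)(y + 4) = 0 at y ∈ {-4, 2}.
The Hessian is diagonal: diag(g_xx, g_yy). Second derivatives: g_xx(-3)=-144, g_xx(-1)=96, g_xx(3)=-288; g_yy(-4)=36, g_yy(2)=-36.
Local maxima occur where both diagonal entries negative: (-3, 2), (3, 2). Count: 2.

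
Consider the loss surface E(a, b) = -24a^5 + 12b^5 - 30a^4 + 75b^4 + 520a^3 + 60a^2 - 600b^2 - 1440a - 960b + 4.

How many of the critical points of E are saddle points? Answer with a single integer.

E separates as a function of a plus a function of b, so ∇E=0 decouples.
∂E/∂a = -120(a - 3)(a - 1)(a + 1)(a + 4) = 0 at a ∈ {-4, -1, 1, 3}; ∂E/∂b = 60(b - 2)(b + 1)(b + 2)(b + 4) = 0 at b ∈ {-4, -2, -1, 2}.
The Hessian is diagonal: diag(E_aa, E_bb). Second derivatives: E_aa(-4)=12600, E_aa(-1)=-2880, E_aa(1)=2400, E_aa(3)=-6720; E_bb(-4)=-2160, E_bb(-2)=480, E_bb(-1)=-540, E_bb(2)=4320.
Saddle points occur where the two diagonal entries have opposite signs: (-4, -4), (-4, -1), (-1, -2), (-1, 2), (1, -4), (1, -1), (3, -2), (3, 2). Count: 8.

8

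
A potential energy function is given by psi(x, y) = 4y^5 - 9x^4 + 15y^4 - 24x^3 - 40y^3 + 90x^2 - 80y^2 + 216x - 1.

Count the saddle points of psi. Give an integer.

6

psi separates as a function of x plus a function of y, so ∇psi=0 decouples.
∂psi/∂x = -36(x - 2)(x + 1)(x + 3) = 0 at x ∈ {-3, -1, 2}; ∂psi/∂y = 20y(y - 2)(y + 1)(y + 4) = 0 at y ∈ {-4, -1, 0, 2}.
The Hessian is diagonal: diag(psi_xx, psi_yy). Second derivatives: psi_xx(-3)=-360, psi_xx(-1)=216, psi_xx(2)=-540; psi_yy(-4)=-1440, psi_yy(-1)=180, psi_yy(0)=-160, psi_yy(2)=720.
Saddle points occur where the two diagonal entries have opposite signs: (-3, -1), (-3, 2), (-1, -4), (-1, 0), (2, -1), (2, 2). Count: 6.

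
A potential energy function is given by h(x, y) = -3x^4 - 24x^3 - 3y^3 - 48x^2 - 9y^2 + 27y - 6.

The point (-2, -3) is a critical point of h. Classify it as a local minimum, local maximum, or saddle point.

local minimum

The mixed partial ∂²h/∂x∂y is 0, so the Hessian at any point is diag(h_xx, h_yy) = diag(-12(3x^2 + 12x + 8), -18(y + 1)).
At (-2, -3): H = diag(48, 36).
Both eigenvalues are positive, so H is positive definite: a local minimum.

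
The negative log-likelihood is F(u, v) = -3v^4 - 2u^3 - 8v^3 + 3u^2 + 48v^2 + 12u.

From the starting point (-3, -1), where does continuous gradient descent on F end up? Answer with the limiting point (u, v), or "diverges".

F is separable, so gradient descent decouples: u follows -∂F/∂u, v follows -∂F/∂v.
∂F/∂u = -6(u - 2)(u + 1); at u=-3 this is -60, so u increases.
∂F/∂v = -12v(v - 2)(v + 4); at v=-1 this is -108, so v increases.
u converges to its nearest critical value -1 (a local min of the u-part); v converges to 0. The iterate converges to (-1, 0).

(-1, 0)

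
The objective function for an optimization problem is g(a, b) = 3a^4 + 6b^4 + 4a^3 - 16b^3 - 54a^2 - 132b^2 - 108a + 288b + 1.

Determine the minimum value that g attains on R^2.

g(a,b) separates as P(a) + Q(b) + 1, so its minimum is min P + min Q + 1.
P'(a) = 12(a - 3)(a + 1)(a + 3) vanishes at a ∈ {-3, -1, 3}; Q'(b) = 24(b - 4)(b - 1)(b + 3) vanishes at b ∈ {-3, 1, 4}.
Local minima of P (where P''>0): P(-3)=-27, P(3)=-459. Local minima of Q: Q(-3)=-1134, Q(4)=-448.
So the global minimum of g is P(3) + Q(-3) + 1 = -459 − 1134 + 1 = -1592, attained at (3, -3).

-1592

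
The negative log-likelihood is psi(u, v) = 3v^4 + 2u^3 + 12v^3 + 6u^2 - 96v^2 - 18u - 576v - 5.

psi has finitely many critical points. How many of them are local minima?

2

psi separates as a function of u plus a function of v, so ∇psi=0 decouples.
∂psi/∂u = 6(u - 1)(u + 3) = 0 at u ∈ {-3, 1}; ∂psi/∂v = 12(v - 4)(v + 3)(v + 4) = 0 at v ∈ {-4, -3, 4}.
The Hessian is diagonal: diag(psi_uu, psi_vv). Second derivatives: psi_uu(-3)=-24, psi_uu(1)=24; psi_vv(-4)=96, psi_vv(-3)=-84, psi_vv(4)=672.
Local minima occur where both diagonal entries positive: (1, -4), (1, 4). Count: 2.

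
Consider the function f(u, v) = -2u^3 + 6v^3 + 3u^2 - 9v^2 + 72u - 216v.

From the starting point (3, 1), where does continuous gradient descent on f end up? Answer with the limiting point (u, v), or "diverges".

f is separable, so gradient descent decouples: u follows -∂f/∂u, v follows -∂f/∂v.
∂f/∂u = -6(u - 4)(u + 3); at u=3 this is 36, so u decreases.
∂f/∂v = 18(v - 4)(v + 3); at v=1 this is -216, so v increases.
u converges to its nearest critical value -3 (a local min of the u-part); v converges to 4. The iterate converges to (-3, 4).

(-3, 4)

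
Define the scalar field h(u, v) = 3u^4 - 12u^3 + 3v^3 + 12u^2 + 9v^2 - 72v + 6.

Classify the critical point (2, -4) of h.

saddle point

The mixed partial ∂²h/∂u∂v is 0, so the Hessian at any point is diag(h_uu, h_vv) = diag(12(3u^2 - 6u + 2), 18(v + 1)).
At (2, -4): H = diag(24, -54).
The eigenvalues have opposite signs, so H is indefinite: a saddle point.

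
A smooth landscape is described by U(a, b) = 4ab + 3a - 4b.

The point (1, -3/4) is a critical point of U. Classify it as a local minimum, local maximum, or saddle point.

saddle point

The Hessian of U is constant: H = [[0, 4], [4, 0]].
det(H) = 0·0 − 4² = -16.
Since det(H) < 0, H is indefinite and the critical point is a saddle point.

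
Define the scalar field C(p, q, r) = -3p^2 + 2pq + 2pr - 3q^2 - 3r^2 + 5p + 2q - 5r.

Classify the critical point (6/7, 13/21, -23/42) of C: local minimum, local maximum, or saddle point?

local maximum

The Hessian is constant: H = [[-6, 2, 2], [2, -6, 0], [2, 0, -6]].
Leading principal minors: Δ₁ = -6, Δ₂ = 32, Δ₃ = -168.
The minors alternate sign starting negative (−, +, −), so H is negative definite: a local maximum.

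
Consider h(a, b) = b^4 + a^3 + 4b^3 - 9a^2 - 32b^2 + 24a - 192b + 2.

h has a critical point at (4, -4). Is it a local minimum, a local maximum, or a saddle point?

local minimum

The mixed partial ∂²h/∂a∂b is 0, so the Hessian at any point is diag(h_aa, h_bb) = diag(6(a - 3), 4(3b^2 + 6b - 16)).
At (4, -4): H = diag(6, 32).
Both eigenvalues are positive, so H is positive definite: a local minimum.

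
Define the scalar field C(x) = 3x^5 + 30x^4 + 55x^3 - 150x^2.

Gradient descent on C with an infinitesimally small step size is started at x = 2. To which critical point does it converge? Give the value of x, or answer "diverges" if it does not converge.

1

C'(x) = 15x(x - 1)(x + 4)(x + 5), so C'(2) = 1260.
Gradient descent moves in the -C' direction, i.e. x is decreasing.
The nearest critical point in that direction is x = 1, where C'' = 450 > 0 (a local minimum). The iterate converges there.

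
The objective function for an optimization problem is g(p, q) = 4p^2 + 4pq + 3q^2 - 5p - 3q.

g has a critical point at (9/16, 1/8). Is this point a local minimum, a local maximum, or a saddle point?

local minimum

The Hessian of g is constant: H = [[8, 4], [4, 6]].
det(H) = 8·6 − 4² = 32.
det(H) > 0 and tr(H) = 14 > 0, so H is positive definite and the point is a local minimum.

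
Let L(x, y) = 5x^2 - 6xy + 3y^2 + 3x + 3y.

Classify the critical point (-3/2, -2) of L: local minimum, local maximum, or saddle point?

local minimum

The Hessian of L is constant: H = [[10, -6], [-6, 6]].
det(H) = 10·6 − (-6)² = 24.
det(H) > 0 and tr(H) = 16 > 0, so H is positive definite and the point is a local minimum.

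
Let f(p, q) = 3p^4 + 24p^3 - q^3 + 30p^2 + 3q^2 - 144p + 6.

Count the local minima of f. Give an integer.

2

f separates as a function of p plus a function of q, so ∇f=0 decouples.
∂f/∂p = 12(p - 1)(p + 3)(p + 4) = 0 at p ∈ {-4, -3, 1}; ∂f/∂q = -3q(q - 2) = 0 at q ∈ {0, 2}.
The Hessian is diagonal: diag(f_pp, f_qq). Second derivatives: f_pp(-4)=60, f_pp(-3)=-48, f_pp(1)=240; f_qq(0)=6, f_qq(2)=-6.
Local minima occur where both diagonal entries positive: (-4, 0), (1, 0). Count: 2.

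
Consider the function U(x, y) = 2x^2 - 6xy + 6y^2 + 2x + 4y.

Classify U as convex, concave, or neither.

U is quadratic, so its Hessian is the constant matrix H = [[4, -6], [-6, 12]].
det(H) = 12, tr(H) = 16.
det(H) > 0 and tr(H) > 0, so H is positive definite everywhere: convex.

convex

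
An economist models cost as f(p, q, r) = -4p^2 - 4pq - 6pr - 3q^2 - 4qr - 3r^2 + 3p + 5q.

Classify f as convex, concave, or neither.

f is quadratic, so its Hessian is the constant matrix H = [[-8, -4, -6], [-4, -6, -4], [-6, -4, -6]].
Leading principal minors: -8, 32, -40.
Signs alternate −, +, − ⇒ H ≺ 0 ⇒ concave.

concave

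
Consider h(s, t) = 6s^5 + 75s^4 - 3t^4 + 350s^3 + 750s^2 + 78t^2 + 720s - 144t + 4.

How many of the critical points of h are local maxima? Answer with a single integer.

h separates as a function of s plus a function of t, so ∇h=0 decouples.
∂h/∂s = 30(s + 1)(s + 2)(s + 3)(s + 4) = 0 at s ∈ {-4, -3, -2, -1}; ∂h/∂t = -12(t - 3)(t - 1)(t + 4) = 0 at t ∈ {-4, 1, 3}.
The Hessian is diagonal: diag(h_ss, h_tt). Second derivatives: h_ss(-4)=-180, h_ss(-3)=60, h_ss(-2)=-60, h_ss(-1)=180; h_tt(-4)=-420, h_tt(1)=120, h_tt(3)=-168.
Local maxima occur where both diagonal entries negative: (-4, -4), (-4, 3), (-2, -4), (-2, 3). Count: 4.

4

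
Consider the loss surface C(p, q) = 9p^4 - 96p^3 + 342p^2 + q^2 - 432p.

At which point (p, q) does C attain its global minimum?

C(p,q) separates as A(p) + B(q), so its minimum is min A + min B.
A'(p) = 36(p - 4)(p - 3)(p - 1) vanishes at p ∈ {1, 3, 4}; B'(q) = 2q vanishes at q ∈ {0}.
Local minima of A (where A''>0): A(1)=-177, A(4)=-96. Local minima of B: B(0)=0.
So the global minimum of C is A(1) + B(0) = -177 + 0 = -177, attained at (1, 0).

(1, 0)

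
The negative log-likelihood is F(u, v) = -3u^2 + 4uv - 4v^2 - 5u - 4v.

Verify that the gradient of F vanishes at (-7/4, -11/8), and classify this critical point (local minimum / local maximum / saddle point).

∇F = (-6u + 4v - 5, 4u - 8v - 4); substituting (-7/4, -11/8) gives ∇F = (0, 0), so (-7/4, -11/8) is indeed a critical point.
The Hessian of F is constant: H = [[-6, 4], [4, -8]].
det(H) = (-6)·(-8) − 4² = 32.
det(H) > 0 and tr(H) = -14 < 0, so H is negative definite and the point is a local maximum.

local maximum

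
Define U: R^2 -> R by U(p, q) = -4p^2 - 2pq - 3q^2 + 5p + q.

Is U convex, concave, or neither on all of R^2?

U is quadratic, so its Hessian is the constant matrix H = [[-8, -2], [-2, -6]].
det(H) = 44, tr(H) = -14.
det(H) > 0 and tr(H) < 0, so H is negative definite everywhere: concave.

concave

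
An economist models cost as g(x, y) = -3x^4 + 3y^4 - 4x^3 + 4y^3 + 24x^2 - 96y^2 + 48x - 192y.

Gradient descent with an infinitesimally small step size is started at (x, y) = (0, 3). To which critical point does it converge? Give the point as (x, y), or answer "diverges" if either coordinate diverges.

g is separable, so gradient descent decouples: x follows -∂g/∂x, y follows -∂g/∂y.
∂g/∂x = -12(x - 2)(x + 1)(x + 2); at x=0 this is 48, so x decreases.
∂g/∂y = 12(y - 4)(y + 1)(y + 4); at y=3 this is -336, so y increases.
x converges to its nearest critical value -1 (a local min of the x-part); y converges to 4. The iterate converges to (-1, 4).

(-1, 4)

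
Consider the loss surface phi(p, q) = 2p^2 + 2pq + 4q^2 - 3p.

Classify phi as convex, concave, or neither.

phi is quadratic, so its Hessian is the constant matrix H = [[4, 2], [2, 8]].
det(H) = 28, tr(H) = 12.
det(H) > 0 and tr(H) > 0, so H is positive definite everywhere: convex.

convex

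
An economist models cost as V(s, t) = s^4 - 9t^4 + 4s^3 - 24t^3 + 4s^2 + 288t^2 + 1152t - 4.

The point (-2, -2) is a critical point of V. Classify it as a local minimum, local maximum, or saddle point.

The mixed partial ∂²V/∂s∂t is 0, so the Hessian at any point is diag(V_ss, V_tt) = diag(4(3s^2 + 6s + 2), 36(-3t^2 - 4t + 16)).
At (-2, -2): H = diag(8, 432).
Both eigenvalues are positive, so H is positive definite: a local minimum.

local minimum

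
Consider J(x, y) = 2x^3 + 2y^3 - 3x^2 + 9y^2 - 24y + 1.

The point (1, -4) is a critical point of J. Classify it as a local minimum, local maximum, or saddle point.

The mixed partial ∂²J/∂x∂y is 0, so the Hessian at any point is diag(J_xx, J_yy) = diag(6(2x - 1), 6(2y + 3)).
At (1, -4): H = diag(6, -30).
The eigenvalues have opposite signs, so H is indefinite: a saddle point.

saddle point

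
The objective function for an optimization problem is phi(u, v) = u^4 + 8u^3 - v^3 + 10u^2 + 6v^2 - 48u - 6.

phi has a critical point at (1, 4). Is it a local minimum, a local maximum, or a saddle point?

saddle point

The mixed partial ∂²phi/∂u∂v is 0, so the Hessian at any point is diag(phi_uu, phi_vv) = diag(4(3u^2 + 12u + 5), 6(-v + 2)).
At (1, 4): H = diag(80, -12).
The eigenvalues have opposite signs, so H is indefinite: a saddle point.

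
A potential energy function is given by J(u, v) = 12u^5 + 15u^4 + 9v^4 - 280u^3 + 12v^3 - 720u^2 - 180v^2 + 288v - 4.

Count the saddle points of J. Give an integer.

J separates as a function of u plus a function of v, so ∇J=0 decouples.
∂J/∂u = 60u(u - 4)(u + 2)(u + 3) = 0 at u ∈ {-3, -2, 0, 4}; ∂J/∂v = 36(v - 2)(v - 1)(v + 4) = 0 at v ∈ {-4, 1, 2}.
The Hessian is diagonal: diag(J_uu, J_vv). Second derivatives: J_uu(-3)=-1260, J_uu(-2)=720, J_uu(0)=-1440, J_uu(4)=10080; J_vv(-4)=1080, J_vv(1)=-180, J_vv(2)=216.
Saddle points occur where the two diagonal entries have opposite signs: (-3, -4), (-3, 2), (-2, 1), (0, -4), (0, 2), (4, 1). Count: 6.

6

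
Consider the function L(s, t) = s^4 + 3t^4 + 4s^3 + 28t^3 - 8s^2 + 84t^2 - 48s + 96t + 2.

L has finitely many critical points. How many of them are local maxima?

L separates as a function of s plus a function of t, so ∇L=0 decouples.
∂L/∂s = 4(s - 2)(s + 2)(s + 3) = 0 at s ∈ {-3, -2, 2}; ∂L/∂t = 12(t + 1)(t + 2)(t + 4) = 0 at t ∈ {-4, -2, -1}.
The Hessian is diagonal: diag(L_ss, L_tt). Second derivatives: L_ss(-3)=20, L_ss(-2)=-16, L_ss(2)=80; L_tt(-4)=72, L_tt(-2)=-24, L_tt(-1)=36.
Local maxima occur where both diagonal entries negative: (-2, -2). Count: 1.

1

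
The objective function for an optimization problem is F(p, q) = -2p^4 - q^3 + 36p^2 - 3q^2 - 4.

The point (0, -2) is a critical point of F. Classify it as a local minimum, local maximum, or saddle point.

local minimum

The mixed partial ∂²F/∂p∂q is 0, so the Hessian at any point is diag(F_pp, F_qq) = diag(24(-p^2 + 3), -6(q + 1)).
At (0, -2): H = diag(72, 6).
Both eigenvalues are positive, so H is positive definite: a local minimum.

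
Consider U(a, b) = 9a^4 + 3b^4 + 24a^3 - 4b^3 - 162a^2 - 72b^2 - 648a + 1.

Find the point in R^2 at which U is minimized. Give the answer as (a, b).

U(a,b) separates as P(a) + Q(b) + 1, so its minimum is min P + min Q + 1.
P'(a) = 36(a - 3)(a + 2)(a + 3) vanishes at a ∈ {-3, -2, 3}; Q'(b) = 12b(b - 4)(b + 3) vanishes at b ∈ {-3, 0, 4}.
Local minima of P (where P''>0): P(-3)=567, P(3)=-2025. Local minima of Q: Q(-3)=-297, Q(4)=-640.
So the global minimum of U is P(3) + Q(4) + 1 = -2025 − 640 + 1 = -2664, attained at (3, 4).

(3, 4)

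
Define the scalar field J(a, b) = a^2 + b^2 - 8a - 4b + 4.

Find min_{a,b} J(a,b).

J(a,b) separates as P(a) + Q(b) + 4, so its minimum is min P + min Q + 4.
P'(a) = 2a - 8 vanishes at a ∈ {4}; Q'(b) = 2b - 4 vanishes at b ∈ {2}.
Local minima of P (where P''>0): P(4)=-16. Local minima of Q: Q(2)=-4.
So the global minimum of J is P(4) + Q(2) + 4 = -16 − 4 + 4 = -16, attained at (4, 2).

-16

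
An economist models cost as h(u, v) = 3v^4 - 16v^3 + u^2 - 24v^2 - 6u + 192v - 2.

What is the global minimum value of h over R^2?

-315

h(u,v) separates as P(u) + Q(v) − 2, so its minimum is min P + min Q − 2.
P'(u) = 2u - 6 vanishes at u ∈ {3}; Q'(v) = 12(v - 4)(v - 2)(v + 2) vanishes at v ∈ {-2, 2, 4}.
Local minima of P (where P''>0): P(3)=-9. Local minima of Q: Q(-2)=-304, Q(4)=128.
So the global minimum of h is P(3) + Q(-2) − 2 = -9 − 304 − 2 = -315, attained at (3, -2).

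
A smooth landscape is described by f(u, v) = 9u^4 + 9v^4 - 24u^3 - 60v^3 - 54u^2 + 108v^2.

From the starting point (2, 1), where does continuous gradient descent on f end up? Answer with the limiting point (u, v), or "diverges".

(3, 0)

f is separable, so gradient descent decouples: u follows -∂f/∂u, v follows -∂f/∂v.
∂f/∂u = 36u(u - 3)(u + 1); at u=2 this is -216, so u increases.
∂f/∂v = 36v(v - 3)(v - 2); at v=1 this is 72, so v decreases.
u converges to its nearest critical value 3 (a local min of the u-part); v converges to 0. The iterate converges to (3, 0).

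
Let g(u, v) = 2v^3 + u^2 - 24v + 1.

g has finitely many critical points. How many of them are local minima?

1

g separates as a function of u plus a function of v, so ∇g=0 decouples.
∂g/∂u = 2u = 0 at u ∈ {0}; ∂g/∂v = 6(v - 2)(v + 2) = 0 at v ∈ {-2, 2}.
The Hessian is diagonal: diag(g_uu, g_vv). Second derivatives: g_uu(0)=2; g_vv(-2)=-24, g_vv(2)=24.
Local minima occur where both diagonal entries positive: (0, 2). Count: 1.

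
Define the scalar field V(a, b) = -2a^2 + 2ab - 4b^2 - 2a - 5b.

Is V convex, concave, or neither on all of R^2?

V is quadratic, so its Hessian is the constant matrix H = [[-4, 2], [2, -8]].
det(H) = 28, tr(H) = -12.
det(H) > 0 and tr(H) < 0, so H is negative definite everywhere: concave.

concave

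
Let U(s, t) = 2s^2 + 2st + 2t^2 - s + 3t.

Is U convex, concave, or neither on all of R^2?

convex

U is quadratic, so its Hessian is the constant matrix H = [[4, 2], [2, 4]].
det(H) = 12, tr(H) = 8.
det(H) > 0 and tr(H) > 0, so H is positive definite everywhere: convex.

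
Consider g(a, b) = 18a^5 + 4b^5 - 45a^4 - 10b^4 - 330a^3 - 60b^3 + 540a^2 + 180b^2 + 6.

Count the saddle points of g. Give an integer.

g separates as a function of a plus a function of b, so ∇g=0 decouples.
∂g/∂a = 90a(a - 4)(a - 1)(a + 3) = 0 at a ∈ {-3, 0, 1, 4}; ∂g/∂b = 20b(b - 3)(b - 2)(b + 3) = 0 at b ∈ {-3, 0, 2, 3}.
The Hessian is diagonal: diag(g_aa, g_bb). Second derivatives: g_aa(-3)=-7560, g_aa(0)=1080, g_aa(1)=-1080, g_aa(4)=7560; g_bb(-3)=-1800, g_bb(0)=360, g_bb(2)=-200, g_bb(3)=360.
Saddle points occur where the two diagonal entries have opposite signs: (-3, 0), (-3, 3), (0, -3), (0, 2), (1, 0), (1, 3), (4, -3), (4, 2). Count: 8.

8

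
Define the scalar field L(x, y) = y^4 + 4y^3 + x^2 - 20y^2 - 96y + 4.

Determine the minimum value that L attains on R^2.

L(x,y) separates as P(x) + Q(y) + 4, so its minimum is min P + min Q + 4.
P'(x) = 2x vanishes at x ∈ {0}; Q'(y) = 4(y - 3)(y + 2)(y + 4) vanishes at y ∈ {-4, -2, 3}.
Local minima of P (where P''>0): P(0)=0. Local minima of Q: Q(-4)=64, Q(3)=-279.
So the global minimum of L is P(0) + Q(3) + 4 = 0 − 279 + 4 = -275, attained at (0, 3).

-275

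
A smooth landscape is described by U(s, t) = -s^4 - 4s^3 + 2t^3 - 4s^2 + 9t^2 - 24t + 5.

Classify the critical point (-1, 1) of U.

local minimum

The mixed partial ∂²U/∂s∂t is 0, so the Hessian at any point is diag(U_ss, U_tt) = diag(-4(3s^2 + 6s + 2), 6(2t + 3)).
At (-1, 1): H = diag(4, 30).
Both eigenvalues are positive, so H is positive definite: a local minimum.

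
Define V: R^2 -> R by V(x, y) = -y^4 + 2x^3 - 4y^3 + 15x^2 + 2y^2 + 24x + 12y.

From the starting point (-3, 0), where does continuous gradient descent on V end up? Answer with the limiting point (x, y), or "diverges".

V is separable, so gradient descent decouples: x follows -∂V/∂x, y follows -∂V/∂y.
∂V/∂x = 6(x + 1)(x + 4); at x=-3 this is -12, so x increases.
∂V/∂y = -4(y - 1)(y + 1)(y + 3); at y=0 this is 12, so y decreases.
x converges to its nearest critical value -1 (a local min of the x-part); y converges to -1. The iterate converges to (-1, -1).

(-1, -1)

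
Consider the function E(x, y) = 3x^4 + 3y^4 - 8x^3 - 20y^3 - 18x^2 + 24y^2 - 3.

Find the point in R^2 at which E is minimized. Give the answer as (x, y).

E(x,y) separates as P(x) + Q(y) − 3, so its minimum is min P + min Q − 3.
P'(x) = 12x(x - 3)(x + 1) vanishes at x ∈ {-1, 0, 3}; Q'(y) = 12y(y - 4)(y - 1) vanishes at y ∈ {0, 1, 4}.
Local minima of P (where P''>0): P(-1)=-7, P(3)=-135. Local minima of Q: Q(0)=0, Q(4)=-128.
So the global minimum of E is P(3) + Q(4) − 3 = -135 − 128 − 3 = -266, attained at (3, 4).

(3, 4)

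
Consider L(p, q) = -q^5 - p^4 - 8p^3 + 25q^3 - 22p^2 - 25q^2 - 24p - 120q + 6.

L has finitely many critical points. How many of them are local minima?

L separates as a function of p plus a function of q, so ∇L=0 decouples.
∂L/∂p = -4(p + 1)(p + 2)(p + 3) = 0 at p ∈ {-3, -2, -1}; ∂L/∂q = -5(q - 3)(q - 2)(q + 1)(q + 4) = 0 at q ∈ {-4, -1, 2, 3}.
The Hessian is diagonal: diag(L_pp, L_qq). Second derivatives: L_pp(-3)=-8, L_pp(-2)=4, L_pp(-1)=-8; L_qq(-4)=630, L_qq(-1)=-180, L_qq(2)=90, L_qq(3)=-140.
Local minima occur where both diagonal entries positive: (-2, -4), (-2, 2). Count: 2.

2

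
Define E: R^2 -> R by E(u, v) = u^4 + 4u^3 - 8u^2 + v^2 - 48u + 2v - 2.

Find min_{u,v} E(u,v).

-83

E(u,v) separates as P(u) + Q(v) − 2, so its minimum is min P + min Q − 2.
P'(u) = 4(u - 2)(u + 2)(u + 3) vanishes at u ∈ {-3, -2, 2}; Q'(v) = 2v + 2 vanishes at v ∈ {-1}.
Local minima of P (where P''>0): P(-3)=45, P(2)=-80. Local minima of Q: Q(-1)=-1.
So the global minimum of E is P(2) + Q(-1) − 2 = -80 − 1 − 2 = -83, attained at (2, -1).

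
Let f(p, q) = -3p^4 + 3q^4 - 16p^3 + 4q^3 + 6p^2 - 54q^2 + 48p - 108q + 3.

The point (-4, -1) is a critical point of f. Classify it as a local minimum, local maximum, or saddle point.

The mixed partial ∂²f/∂p∂q is 0, so the Hessian at any point is diag(f_pp, f_qq) = diag(12(-3p^2 - 8p + 1), 12(3q^2 + 2q - 9)).
At (-4, -1): H = diag(-180, -96).
Both eigenvalues are negative, so H is negative definite: a local maximum.

local maximum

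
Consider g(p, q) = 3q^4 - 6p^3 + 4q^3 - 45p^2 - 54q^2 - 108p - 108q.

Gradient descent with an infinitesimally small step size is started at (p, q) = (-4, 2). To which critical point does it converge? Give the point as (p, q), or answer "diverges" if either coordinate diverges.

g is separable, so gradient descent decouples: p follows -∂g/∂p, q follows -∂g/∂q.
∂g/∂p = -18(p + 2)(p + 3); at p=-4 this is -36, so p increases.
∂g/∂q = 12(q - 3)(q + 1)(q + 3); at q=2 this is -180, so q increases.
p converges to its nearest critical value -3 (a local min of the p-part); q converges to 3. The iterate converges to (-3, 3).

(-3, 3)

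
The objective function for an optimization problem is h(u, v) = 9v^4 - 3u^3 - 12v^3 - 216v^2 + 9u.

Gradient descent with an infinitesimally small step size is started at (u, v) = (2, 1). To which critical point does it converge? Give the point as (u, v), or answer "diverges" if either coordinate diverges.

h is separable, so gradient descent decouples: u follows -∂h/∂u, v follows -∂h/∂v.
∂h/∂u = -9(u - 1)(u + 1); at u=2 this is -27, so u increases.
∂h/∂v = 36v(v - 4)(v + 3); at v=1 this is -432, so v increases.
The u-coordinate has no critical point in that direction and runs off to infinity.

diverges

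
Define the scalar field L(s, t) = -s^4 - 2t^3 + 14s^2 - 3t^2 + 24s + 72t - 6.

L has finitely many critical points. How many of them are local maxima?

2

L separates as a function of s plus a function of t, so ∇L=0 decouples.
∂L/∂s = -4(s - 3)(s + 1)(s + 2) = 0 at s ∈ {-2, -1, 3}; ∂L/∂t = -6(t - 3)(t + 4) = 0 at t ∈ {-4, 3}.
The Hessian is diagonal: diag(L_ss, L_tt). Second derivatives: L_ss(-2)=-20, L_ss(-1)=16, L_ss(3)=-80; L_tt(-4)=42, L_tt(3)=-42.
Local maxima occur where both diagonal entries negative: (-2, 3), (3, 3). Count: 2.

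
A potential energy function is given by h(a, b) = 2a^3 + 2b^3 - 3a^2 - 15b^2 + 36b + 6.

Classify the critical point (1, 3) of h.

The mixed partial ∂²h/∂a∂b is 0, so the Hessian at any point is diag(h_aa, h_bb) = diag(6(2a - 1), 6(2b - 5)).
At (1, 3): H = diag(6, 6).
Both eigenvalues are positive, so H is positive definite: a local minimum.

local minimum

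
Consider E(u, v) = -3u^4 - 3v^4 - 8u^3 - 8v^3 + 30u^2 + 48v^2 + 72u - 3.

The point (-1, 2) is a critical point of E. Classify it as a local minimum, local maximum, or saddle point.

The mixed partial ∂²E/∂u∂v is 0, so the Hessian at any point is diag(E_uu, E_vv) = diag(12(-3u^2 - 4u + 5), 12(-3v^2 - 4v + 8)).
At (-1, 2): H = diag(72, -144).
The eigenvalues have opposite signs, so H is indefinite: a saddle point.

saddle point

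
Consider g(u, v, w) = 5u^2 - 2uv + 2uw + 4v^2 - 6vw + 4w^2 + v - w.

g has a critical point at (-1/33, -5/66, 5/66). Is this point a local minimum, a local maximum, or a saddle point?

The Hessian is constant: H = [[10, -2, 2], [-2, 8, -6], [2, -6, 8]].
Leading principal minors: Δ₁ = 10, Δ₂ = 76, Δ₃ = 264.
All leading minors are positive, so H is positive definite: a local minimum.

local minimum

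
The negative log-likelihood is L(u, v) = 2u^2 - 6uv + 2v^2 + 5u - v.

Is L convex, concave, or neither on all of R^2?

neither

L is quadratic, so its Hessian is the constant matrix H = [[4, -6], [-6, 4]].
det(H) = -20, tr(H) = 8.
det(H) < 0, so H is indefinite: neither convex nor concave.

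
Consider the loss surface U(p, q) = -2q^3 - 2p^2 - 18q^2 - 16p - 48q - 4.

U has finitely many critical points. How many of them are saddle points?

U separates as a function of p plus a function of q, so ∇U=0 decouples.
∂U/∂p = -4(p + 4) = 0 at p ∈ {-4}; ∂U/∂q = -6(q + 2)(q + 4) = 0 at q ∈ {-4, -2}.
The Hessian is diagonal: diag(U_pp, U_qq). Second derivatives: U_pp(-4)=-4; U_qq(-4)=12, U_qq(-2)=-12.
Saddle points occur where the two diagonal entries have opposite signs: (-4, -4). Count: 1.

1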